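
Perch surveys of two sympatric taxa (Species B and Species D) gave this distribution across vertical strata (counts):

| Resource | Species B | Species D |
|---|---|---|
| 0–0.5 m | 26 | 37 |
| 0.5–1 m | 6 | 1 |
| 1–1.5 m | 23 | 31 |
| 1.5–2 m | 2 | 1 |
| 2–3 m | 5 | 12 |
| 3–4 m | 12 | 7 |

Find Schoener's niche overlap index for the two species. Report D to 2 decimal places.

0.83

Proportions for Species B (n=74): 26/74=0.3514, 6/74=0.0811, 23/74=0.3108, 2/74=0.0270, 5/74=0.0676, 12/74=0.1622
Proportions for Species D (n=89): 37/89=0.4157, 1/89=0.0112, 31/89=0.3483, 1/89=0.0112, 12/89=0.1348, 7/89=0.0787
Σ|p₁ᵢ − p₂ᵢ| = 0.0643 + 0.0699 + 0.0375 + 0.0158 + 0.0672 + 0.0835 = 0.3382
D = 1 − ½ × 0.3382 = 1 − 0.16910 = 0.83090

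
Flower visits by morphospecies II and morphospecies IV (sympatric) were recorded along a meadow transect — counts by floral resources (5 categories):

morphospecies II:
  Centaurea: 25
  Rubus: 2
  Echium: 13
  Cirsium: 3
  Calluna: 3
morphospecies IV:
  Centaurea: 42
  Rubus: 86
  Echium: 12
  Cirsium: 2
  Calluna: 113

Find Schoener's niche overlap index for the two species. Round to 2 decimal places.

0.33

Proportions for morphospecies II (n=46): 25/46=0.5435, 2/46=0.0435, 13/46=0.2826, 3/46=0.0652, 3/46=0.0652
Proportions for morphospecies IV (n=255): 42/255=0.1647, 86/255=0.3373, 12/255=0.0471, 2/255=0.0078, 113/255=0.4431
Σ|p₁ᵢ − p₂ᵢ| = 0.3788 + 0.2938 + 0.2355 + 0.0574 + 0.3779 = 1.3434
D = 1 − ½ × 1.3434 = 1 − 0.67170 = 0.32830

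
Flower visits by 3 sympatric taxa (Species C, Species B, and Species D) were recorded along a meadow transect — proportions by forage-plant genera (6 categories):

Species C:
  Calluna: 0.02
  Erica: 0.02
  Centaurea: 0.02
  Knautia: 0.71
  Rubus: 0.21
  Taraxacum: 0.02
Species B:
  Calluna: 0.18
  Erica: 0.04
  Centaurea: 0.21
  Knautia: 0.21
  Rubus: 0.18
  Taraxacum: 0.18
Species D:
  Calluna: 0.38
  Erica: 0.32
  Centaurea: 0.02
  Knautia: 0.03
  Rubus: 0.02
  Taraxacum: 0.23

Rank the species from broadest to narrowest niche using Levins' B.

Species B > Species D > Species C

Σp_Cᵢ² = 0.02² + 0.02² + 0.02² + 0.71² + 0.21² + 0.02² = 0.0004 + 0.0004 + 0.0004 + 0.5041 + 0.0441 + 0.0004 = 0.5498
B_C = 1 / 0.5498 = 1.8188
Σp_Bᵢ² = 0.18² + 0.04² + 0.21² + 0.21² + 0.18² + 0.18² = 0.0324 + 0.0016 + 0.0441 + 0.0441 + 0.0324 + 0.0324 = 0.1870
B_B = 1 / 0.1870 = 5.3476
Σp_Dᵢ² = 0.38² + 0.32² + 0.02² + 0.03² + 0.02² + 0.23² = 0.1444 + 0.1024 + 0.0004 + 0.0009 + 0.0004 + 0.0529 = 0.3014
B_D = 1 / 0.3014 = 3.3179
Ranking by B (broadest → narrowest): Species B (5.35) > Species D (3.32) > Species C (1.82)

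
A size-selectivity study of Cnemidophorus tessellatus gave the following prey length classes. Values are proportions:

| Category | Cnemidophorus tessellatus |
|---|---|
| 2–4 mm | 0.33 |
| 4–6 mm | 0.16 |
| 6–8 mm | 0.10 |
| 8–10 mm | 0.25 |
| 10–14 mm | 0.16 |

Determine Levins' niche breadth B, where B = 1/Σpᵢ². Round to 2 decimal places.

Σpᵢ² = 0.33² + 0.16² + 0.10² + 0.25² + 0.16² = 0.1089 + 0.0256 + 0.0100 + 0.0625 + 0.0256 = 0.2326
B = 1 / 0.2326 = 4.2992

4.30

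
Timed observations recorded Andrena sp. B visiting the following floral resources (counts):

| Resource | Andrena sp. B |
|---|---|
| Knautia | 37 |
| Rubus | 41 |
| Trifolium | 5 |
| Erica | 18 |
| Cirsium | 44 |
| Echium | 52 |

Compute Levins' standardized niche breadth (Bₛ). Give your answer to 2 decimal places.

Proportions for Andrena sp. B (n=197): 37/197=0.1878, 41/197=0.2081, 5/197=0.0254, 18/197=0.0914, 44/197=0.2234, 52/197=0.2640
Σpᵢ² = 0.1878² + 0.2081² + 0.0254² + 0.0914² + 0.2234² + 0.2640² = 0.035269 + 0.043306 + 0.000645 + 0.008354 + 0.049908 + 0.069696 = 0.207178
B = 1 / 0.207178 = 4.8268
Bₛ = (B − 1)/(n − 1) = (4.8268 − 1)/(6 − 1) = 3.8268/5 = 0.7654

0.77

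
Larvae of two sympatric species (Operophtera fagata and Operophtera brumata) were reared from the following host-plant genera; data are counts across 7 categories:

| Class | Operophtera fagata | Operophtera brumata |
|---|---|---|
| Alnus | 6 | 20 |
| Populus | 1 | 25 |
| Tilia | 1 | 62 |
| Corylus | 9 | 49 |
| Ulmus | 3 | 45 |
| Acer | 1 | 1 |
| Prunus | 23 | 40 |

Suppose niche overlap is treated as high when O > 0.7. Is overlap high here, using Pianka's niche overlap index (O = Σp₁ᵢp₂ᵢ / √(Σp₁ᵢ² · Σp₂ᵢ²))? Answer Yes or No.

No

Proportions for Operophtera fagata (n=44): 6/44=0.1364, 1/44=0.0227, 1/44=0.0227, 9/44=0.2045, 3/44=0.0682, 1/44=0.0227, 23/44=0.5227
Proportions for Operophtera brumata (n=242): 20/242=0.0826, 25/242=0.1033, 62/242=0.2562, 49/242=0.2025, 45/242=0.1860, 1/242=0.0041, 40/242=0.1653
Σ p₁ᵢp₂ᵢ = 0.011267 + 0.002345 + 0.005816 + 0.041411 + 0.012685 + 0.000093 + 0.086402 = 0.160019
Σp_1ᵢ² = 0.1364² + 0.0227² + 0.0227² + 0.2045² + 0.0682² + 0.0227² + 0.5227² = 0.018605 + 0.000515 + 0.000515 + 0.041820 + 0.004651 + 0.000515 + 0.273215 = 0.339836
Σp_2ᵢ² = 0.0826² + 0.1033² + 0.2562² + 0.2025² + 0.1860² + 0.0041² + 0.1653² = 0.006823 + 0.010671 + 0.065638 + 0.041006 + 0.034596 + 0.000017 + 0.027324 = 0.186075
O = 0.160019 / √(0.339836 × 0.186075) = 0.160019 / 0.2514657 = 0.6363
O = 0.6363 < 0.7 → No.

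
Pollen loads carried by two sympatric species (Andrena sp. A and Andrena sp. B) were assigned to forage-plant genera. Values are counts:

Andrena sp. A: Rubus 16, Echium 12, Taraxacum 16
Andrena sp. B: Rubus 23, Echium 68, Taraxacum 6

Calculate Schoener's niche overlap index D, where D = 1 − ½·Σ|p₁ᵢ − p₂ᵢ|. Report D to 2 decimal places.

0.57

Proportions for Andrena sp. A (n=44): 16/44=0.3636, 12/44=0.2727, 16/44=0.3636
Proportions for Andrena sp. B (n=97): 23/97=0.2371, 68/97=0.7010, 6/97=0.0619
Σ|p₁ᵢ − p₂ᵢ| = 0.1265 + 0.4283 + 0.3017 = 0.8565
D = 1 − ½ × 0.8565 = 1 − 0.42825 = 0.57175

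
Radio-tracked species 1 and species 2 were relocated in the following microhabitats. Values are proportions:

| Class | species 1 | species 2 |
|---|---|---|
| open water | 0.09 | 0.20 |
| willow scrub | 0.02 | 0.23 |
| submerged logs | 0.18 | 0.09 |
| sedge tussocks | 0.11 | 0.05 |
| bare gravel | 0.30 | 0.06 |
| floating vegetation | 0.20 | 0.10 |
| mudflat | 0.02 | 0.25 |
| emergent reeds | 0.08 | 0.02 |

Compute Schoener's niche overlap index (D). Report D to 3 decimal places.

Σ|p₁ᵢ − p₂ᵢ| = 0.11 + 0.21 + 0.09 + 0.06 + 0.24 + 0.10 + 0.23 + 0.06 = 1.10
D = 1 − ½ × 1.10 = 1 − 0.550 = 0.45000

0.450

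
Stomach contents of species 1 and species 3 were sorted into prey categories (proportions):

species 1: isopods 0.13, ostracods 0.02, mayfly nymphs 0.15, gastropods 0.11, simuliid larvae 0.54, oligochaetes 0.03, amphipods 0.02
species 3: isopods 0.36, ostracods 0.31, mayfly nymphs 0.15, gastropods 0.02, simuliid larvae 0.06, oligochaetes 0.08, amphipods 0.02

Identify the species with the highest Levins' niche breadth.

species 3

Σp_1ᵢ² = 0.13² + 0.02² + 0.15² + 0.11² + 0.54² + 0.03² + 0.02² = 0.0169 + 0.0004 + 0.0225 + 0.0121 + 0.2916 + 0.0009 + 0.0004 = 0.3448
B_1 = 1 / 0.3448 = 2.9002
Σp_3ᵢ² = 0.36² + 0.31² + 0.15² + 0.02² + 0.06² + 0.08² + 0.02² = 0.1296 + 0.0961 + 0.0225 + 0.0004 + 0.0036 + 0.0064 + 0.0004 = 0.2590
B_3 = 1 / 0.2590 = 3.8610
Highest B → broadest niche (most generalist): species 3 (B = 3.86).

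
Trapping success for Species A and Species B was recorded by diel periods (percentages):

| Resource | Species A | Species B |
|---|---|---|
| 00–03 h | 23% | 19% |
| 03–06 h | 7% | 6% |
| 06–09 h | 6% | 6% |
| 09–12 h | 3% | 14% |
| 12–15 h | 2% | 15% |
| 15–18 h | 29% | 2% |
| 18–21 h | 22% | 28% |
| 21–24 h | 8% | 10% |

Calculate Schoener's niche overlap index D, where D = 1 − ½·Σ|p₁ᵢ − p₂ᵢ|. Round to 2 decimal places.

Convert percentages to proportions (divide by 100).
Σ|p₁ᵢ − p₂ᵢ| = 0.04 + 0.01 + 0.00 + 0.11 + 0.13 + 0.27 + 0.06 + 0.02 = 0.64
D = 1 − ½ × 0.64 = 1 − 0.320 = 0.6800

0.68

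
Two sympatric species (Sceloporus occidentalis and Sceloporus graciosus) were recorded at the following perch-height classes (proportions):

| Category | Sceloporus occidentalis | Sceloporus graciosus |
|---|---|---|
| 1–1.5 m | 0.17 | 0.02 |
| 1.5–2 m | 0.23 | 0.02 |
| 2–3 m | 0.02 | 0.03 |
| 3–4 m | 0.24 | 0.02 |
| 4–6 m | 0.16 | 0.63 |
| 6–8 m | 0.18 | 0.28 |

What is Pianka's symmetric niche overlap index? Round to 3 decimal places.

Σ p₁ᵢp₂ᵢ = 0.0034 + 0.0046 + 0.0006 + 0.0048 + 0.1008 + 0.0504 = 0.1646
Σp_1ᵢ² = 0.17² + 0.23² + 0.02² + 0.24² + 0.16² + 0.18² = 0.0289 + 0.0529 + 0.0004 + 0.0576 + 0.0256 + 0.0324 = 0.1978
Σp_2ᵢ² = 0.02² + 0.02² + 0.03² + 0.02² + 0.63² + 0.28² = 0.0004 + 0.0004 + 0.0009 + 0.0004 + 0.3969 + 0.0784 = 0.4774
O = 0.1646 / √(0.1978 × 0.4774) = 0.1646 / 0.307294 = 0.53564

0.536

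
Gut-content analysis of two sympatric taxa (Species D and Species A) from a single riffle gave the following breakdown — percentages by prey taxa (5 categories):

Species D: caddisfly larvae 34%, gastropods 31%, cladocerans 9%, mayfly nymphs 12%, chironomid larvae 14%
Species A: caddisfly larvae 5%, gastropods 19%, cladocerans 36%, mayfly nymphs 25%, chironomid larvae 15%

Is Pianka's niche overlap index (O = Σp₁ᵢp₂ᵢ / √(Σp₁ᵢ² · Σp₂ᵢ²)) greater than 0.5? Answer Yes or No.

Yes

Convert percentages to proportions (divide by 100).
Σ p₁ᵢp₂ᵢ = 0.0170 + 0.0589 + 0.0324 + 0.0300 + 0.0210 = 0.1593
Σp_1ᵢ² = 0.34² + 0.31² + 0.09² + 0.12² + 0.14² = 0.1156 + 0.0961 + 0.0081 + 0.0144 + 0.0196 = 0.2538
Σp_2ᵢ² = 0.05² + 0.19² + 0.36² + 0.25² + 0.15² = 0.0025 + 0.0361 + 0.1296 + 0.0625 + 0.0225 = 0.2532
O = 0.1593 / √(0.2538 × 0.2532) = 0.1593 / 0.25350 = 0.6284
O = 0.6284 > 0.5 → Yes.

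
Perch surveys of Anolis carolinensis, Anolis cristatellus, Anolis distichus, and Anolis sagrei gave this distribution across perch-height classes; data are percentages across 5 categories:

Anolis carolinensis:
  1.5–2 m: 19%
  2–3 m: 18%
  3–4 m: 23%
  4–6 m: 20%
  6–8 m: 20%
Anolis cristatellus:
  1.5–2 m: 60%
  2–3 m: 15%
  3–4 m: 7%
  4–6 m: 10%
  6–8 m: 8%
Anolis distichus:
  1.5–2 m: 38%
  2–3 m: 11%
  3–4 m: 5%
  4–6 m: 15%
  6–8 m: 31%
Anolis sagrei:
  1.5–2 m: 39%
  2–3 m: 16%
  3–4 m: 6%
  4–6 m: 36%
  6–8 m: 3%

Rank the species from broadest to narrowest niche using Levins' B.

Anolis carolinensis > Anolis distichus > Anolis sagrei > Anolis cristatellus

Convert percentages to proportions (divide by 100).
Σp_caroᵢ² = 0.19² + 0.18² + 0.23² + 0.20² + 0.20² = 0.0361 + 0.0324 + 0.0529 + 0.0400 + 0.0400 = 0.2014
B_caro = 1 / 0.2014 = 4.9652
Σp_crisᵢ² = 0.60² + 0.15² + 0.07² + 0.10² + 0.08² = 0.3600 + 0.0225 + 0.0049 + 0.0100 + 0.0064 = 0.4038
B_cris = 1 / 0.4038 = 2.4765
Σp_distᵢ² = 0.38² + 0.11² + 0.05² + 0.15² + 0.31² = 0.1444 + 0.0121 + 0.0025 + 0.0225 + 0.0961 = 0.2776
B_dist = 1 / 0.2776 = 3.6023
Σp_sagrᵢ² = 0.39² + 0.16² + 0.06² + 0.36² + 0.03² = 0.1521 + 0.0256 + 0.0036 + 0.1296 + 0.0009 = 0.3118
B_sagr = 1 / 0.3118 = 3.2072
Ranking by B (broadest → narrowest): Anolis carolinensis (4.97) > Anolis distichus (3.60) > Anolis sagrei (3.21) > Anolis cristatellus (2.48)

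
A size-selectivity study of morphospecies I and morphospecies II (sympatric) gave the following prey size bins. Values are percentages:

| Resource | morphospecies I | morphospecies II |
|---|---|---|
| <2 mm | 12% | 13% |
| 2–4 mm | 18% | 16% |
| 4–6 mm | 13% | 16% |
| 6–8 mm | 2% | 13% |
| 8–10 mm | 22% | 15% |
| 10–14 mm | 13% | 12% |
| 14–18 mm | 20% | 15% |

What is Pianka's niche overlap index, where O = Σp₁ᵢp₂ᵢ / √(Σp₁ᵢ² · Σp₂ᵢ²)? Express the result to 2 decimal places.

0.94

Convert percentages to proportions (divide by 100).
Σ p₁ᵢp₂ᵢ = 0.0156 + 0.0288 + 0.0208 + 0.0026 + 0.0330 + 0.0156 + 0.0300 = 0.1464
Σp_1ᵢ² = 0.12² + 0.18² + 0.13² + 0.02² + 0.22² + 0.13² + 0.20² = 0.0144 + 0.0324 + 0.0169 + 0.0004 + 0.0484 + 0.0169 + 0.0400 = 0.1694
Σp_2ᵢ² = 0.13² + 0.16² + 0.16² + 0.13² + 0.15² + 0.12² + 0.15² = 0.0169 + 0.0256 + 0.0256 + 0.0169 + 0.0225 + 0.0144 + 0.0225 = 0.1444
O = 0.1464 / √(0.1694 × 0.1444) = 0.1464 / 0.15640 = 0.9361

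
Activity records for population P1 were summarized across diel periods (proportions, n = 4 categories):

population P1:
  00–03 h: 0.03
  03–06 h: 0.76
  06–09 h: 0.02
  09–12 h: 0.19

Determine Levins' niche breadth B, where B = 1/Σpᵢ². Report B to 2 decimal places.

1.63

Σpᵢ² = 0.03² + 0.76² + 0.02² + 0.19² = 0.0009 + 0.5776 + 0.0004 + 0.0361 = 0.6150
B = 1 / 0.6150 = 1.6260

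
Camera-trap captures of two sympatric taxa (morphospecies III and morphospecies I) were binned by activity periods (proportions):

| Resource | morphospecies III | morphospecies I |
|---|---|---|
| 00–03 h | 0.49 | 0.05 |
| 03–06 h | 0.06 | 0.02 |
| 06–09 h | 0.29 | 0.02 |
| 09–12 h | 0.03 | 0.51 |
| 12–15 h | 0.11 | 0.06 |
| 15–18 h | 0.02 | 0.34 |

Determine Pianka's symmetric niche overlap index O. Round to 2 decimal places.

0.17

Σ p₁ᵢp₂ᵢ = 0.0245 + 0.0012 + 0.0058 + 0.0153 + 0.0066 + 0.0068 = 0.0602
Σp_1ᵢ² = 0.49² + 0.06² + 0.29² + 0.03² + 0.11² + 0.02² = 0.2401 + 0.0036 + 0.0841 + 0.0009 + 0.0121 + 0.0004 = 0.3412
Σp_2ᵢ² = 0.05² + 0.02² + 0.02² + 0.51² + 0.06² + 0.34² = 0.0025 + 0.0004 + 0.0004 + 0.2601 + 0.0036 + 0.1156 = 0.3826
O = 0.0602 / √(0.3412 × 0.3826) = 0.0602 / 0.36131 = 0.1666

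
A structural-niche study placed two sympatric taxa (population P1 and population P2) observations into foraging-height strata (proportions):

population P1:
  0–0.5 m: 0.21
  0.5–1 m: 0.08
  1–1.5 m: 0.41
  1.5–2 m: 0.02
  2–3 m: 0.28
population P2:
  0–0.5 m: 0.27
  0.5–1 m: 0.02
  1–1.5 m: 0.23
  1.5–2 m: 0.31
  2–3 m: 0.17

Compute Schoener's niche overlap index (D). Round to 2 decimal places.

0.65

Σ|p₁ᵢ − p₂ᵢ| = 0.06 + 0.06 + 0.18 + 0.29 + 0.11 = 0.70
D = 1 − ½ × 0.70 = 1 − 0.350 = 0.6500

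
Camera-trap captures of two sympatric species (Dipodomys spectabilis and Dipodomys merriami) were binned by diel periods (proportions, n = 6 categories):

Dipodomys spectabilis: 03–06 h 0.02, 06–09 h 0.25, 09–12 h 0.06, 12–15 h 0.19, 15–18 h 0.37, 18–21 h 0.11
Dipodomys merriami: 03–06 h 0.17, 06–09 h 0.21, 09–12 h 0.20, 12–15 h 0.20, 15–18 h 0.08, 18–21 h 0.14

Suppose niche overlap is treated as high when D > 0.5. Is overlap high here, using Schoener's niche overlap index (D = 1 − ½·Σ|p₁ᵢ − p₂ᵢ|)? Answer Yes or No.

Yes

Σ|p₁ᵢ − p₂ᵢ| = 0.15 + 0.04 + 0.14 + 0.01 + 0.29 + 0.03 = 0.66
D = 1 − ½ × 0.66 = 1 − 0.330 = 0.6700
D = 0.6700 > 0.5 → Yes.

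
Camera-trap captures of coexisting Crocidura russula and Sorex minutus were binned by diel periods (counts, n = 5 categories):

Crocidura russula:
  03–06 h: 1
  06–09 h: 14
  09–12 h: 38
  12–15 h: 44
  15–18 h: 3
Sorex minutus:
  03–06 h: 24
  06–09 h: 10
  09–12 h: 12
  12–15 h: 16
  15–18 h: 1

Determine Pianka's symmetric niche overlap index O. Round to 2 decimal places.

0.68

Proportions for Crocidura russula (n=100): 1/100=0.0100, 14/100=0.1400, 38/100=0.3800, 44/100=0.4400, 3/100=0.0300
Proportions for Sorex minutus (n=63): 24/63=0.3810, 10/63=0.1587, 12/63=0.1905, 16/63=0.2540, 1/63=0.0159
Σ p₁ᵢp₂ᵢ = 0.003810 + 0.022218 + 0.072390 + 0.111760 + 0.000477 = 0.210655
Σp_1ᵢ² = 0.0100² + 0.1400² + 0.3800² + 0.4400² + 0.0300² = 0.000100 + 0.019600 + 0.144400 + 0.193600 + 0.000900 = 0.358600
Σp_2ᵢ² = 0.3810² + 0.1587² + 0.1905² + 0.2540² + 0.0159² = 0.145161 + 0.025186 + 0.036290 + 0.064516 + 0.000253 = 0.271406
O = 0.210655 / √(0.358600 × 0.271406) = 0.210655 / 0.3119715 = 0.6752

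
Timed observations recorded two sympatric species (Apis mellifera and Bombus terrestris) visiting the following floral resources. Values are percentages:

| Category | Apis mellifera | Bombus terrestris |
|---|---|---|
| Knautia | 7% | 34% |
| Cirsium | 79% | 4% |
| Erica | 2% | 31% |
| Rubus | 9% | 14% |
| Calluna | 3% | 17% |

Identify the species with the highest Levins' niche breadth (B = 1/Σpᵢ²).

Convert percentages to proportions (divide by 100).
Σp_mellᵢ² = 0.07² + 0.79² + 0.02² + 0.09² + 0.03² = 0.0049 + 0.6241 + 0.0004 + 0.0081 + 0.0009 = 0.6384
B_mell = 1 / 0.6384 = 1.5664
Σp_terrᵢ² = 0.34² + 0.04² + 0.31² + 0.14² + 0.17² = 0.1156 + 0.0016 + 0.0961 + 0.0196 + 0.0289 = 0.2618
B_terr = 1 / 0.2618 = 3.8197
Highest B → broadest niche (most generalist): Bombus terrestris (B = 3.82).

Bombus terrestris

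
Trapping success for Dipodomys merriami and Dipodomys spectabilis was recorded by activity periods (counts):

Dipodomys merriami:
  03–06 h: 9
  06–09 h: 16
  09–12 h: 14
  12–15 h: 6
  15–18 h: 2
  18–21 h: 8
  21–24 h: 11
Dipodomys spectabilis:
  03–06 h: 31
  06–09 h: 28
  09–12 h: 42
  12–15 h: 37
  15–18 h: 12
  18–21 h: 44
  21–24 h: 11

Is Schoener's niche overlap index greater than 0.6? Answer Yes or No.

Proportions for Dipodomys merriami (n=66): 9/66=0.1364, 16/66=0.2424, 14/66=0.2121, 6/66=0.0909, 2/66=0.0303, 8/66=0.1212, 11/66=0.1667
Proportions for Dipodomys spectabilis (n=205): 31/205=0.1512, 28/205=0.1366, 42/205=0.2049, 37/205=0.1805, 12/205=0.0585, 44/205=0.2146, 11/205=0.0537
Σ|p₁ᵢ − p₂ᵢ| = 0.0148 + 0.1058 + 0.0072 + 0.0896 + 0.0282 + 0.0934 + 0.1130 = 0.4520
D = 1 − ½ × 0.4520 = 1 − 0.22600 = 0.77400
D = 0.77400 > 0.6 → Yes.

Yes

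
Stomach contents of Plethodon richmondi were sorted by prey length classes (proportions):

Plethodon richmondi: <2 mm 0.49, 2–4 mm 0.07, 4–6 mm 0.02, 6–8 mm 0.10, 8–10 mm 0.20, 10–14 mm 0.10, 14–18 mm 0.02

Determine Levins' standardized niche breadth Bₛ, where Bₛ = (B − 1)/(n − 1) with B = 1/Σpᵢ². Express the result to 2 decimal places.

0.38

Σpᵢ² = 0.49² + 0.07² + 0.02² + 0.10² + 0.20² + 0.10² + 0.02² = 0.2401 + 0.0049 + 0.0004 + 0.0100 + 0.0400 + 0.0100 + 0.0004 = 0.3058
B = 1 / 0.3058 = 3.2701
Bₛ = (B − 1)/(n − 1) = (3.2701 − 1)/(7 − 1) = 2.2701/6 = 0.3784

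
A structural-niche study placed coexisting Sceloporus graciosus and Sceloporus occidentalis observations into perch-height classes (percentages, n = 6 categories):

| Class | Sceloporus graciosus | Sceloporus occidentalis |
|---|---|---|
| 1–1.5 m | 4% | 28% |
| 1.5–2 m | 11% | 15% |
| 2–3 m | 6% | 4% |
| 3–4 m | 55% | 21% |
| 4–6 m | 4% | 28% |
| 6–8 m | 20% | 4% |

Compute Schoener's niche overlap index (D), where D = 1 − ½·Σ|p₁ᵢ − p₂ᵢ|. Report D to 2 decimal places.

0.48

Convert percentages to proportions (divide by 100).
Σ|p₁ᵢ − p₂ᵢ| = 0.24 + 0.04 + 0.02 + 0.34 + 0.24 + 0.16 = 1.04
D = 1 − ½ × 1.04 = 1 − 0.520 = 0.4800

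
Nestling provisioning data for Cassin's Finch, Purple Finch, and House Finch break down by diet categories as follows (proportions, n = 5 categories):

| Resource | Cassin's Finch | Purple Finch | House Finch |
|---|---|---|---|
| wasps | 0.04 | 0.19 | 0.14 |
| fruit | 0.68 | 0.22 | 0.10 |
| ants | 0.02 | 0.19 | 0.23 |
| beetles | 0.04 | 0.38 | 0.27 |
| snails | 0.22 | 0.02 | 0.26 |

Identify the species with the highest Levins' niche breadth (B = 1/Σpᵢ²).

Σp_Cassᵢ² = 0.04² + 0.68² + 0.02² + 0.04² + 0.22² = 0.0016 + 0.4624 + 0.0004 + 0.0016 + 0.0484 = 0.5144
B_Cass = 1 / 0.5144 = 1.9440
Σp_Purpᵢ² = 0.19² + 0.22² + 0.19² + 0.38² + 0.02² = 0.0361 + 0.0484 + 0.0361 + 0.1444 + 0.0004 = 0.2654
B_Purp = 1 / 0.2654 = 3.7679
Σp_Housᵢ² = 0.14² + 0.10² + 0.23² + 0.27² + 0.26² = 0.0196 + 0.0100 + 0.0529 + 0.0729 + 0.0676 = 0.2230
B_Hous = 1 / 0.2230 = 4.4843
Highest B → broadest niche (most generalist): House Finch (B = 4.48).

House Finch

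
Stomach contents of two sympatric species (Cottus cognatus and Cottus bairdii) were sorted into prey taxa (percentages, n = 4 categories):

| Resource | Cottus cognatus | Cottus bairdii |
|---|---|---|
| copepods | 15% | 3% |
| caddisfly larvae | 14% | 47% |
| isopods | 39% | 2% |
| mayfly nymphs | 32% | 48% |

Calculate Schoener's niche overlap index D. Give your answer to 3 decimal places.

0.510

Convert percentages to proportions (divide by 100).
Σ|p₁ᵢ − p₂ᵢ| = 0.12 + 0.33 + 0.37 + 0.16 = 0.98
D = 1 − ½ × 0.98 = 1 − 0.490 = 0.51000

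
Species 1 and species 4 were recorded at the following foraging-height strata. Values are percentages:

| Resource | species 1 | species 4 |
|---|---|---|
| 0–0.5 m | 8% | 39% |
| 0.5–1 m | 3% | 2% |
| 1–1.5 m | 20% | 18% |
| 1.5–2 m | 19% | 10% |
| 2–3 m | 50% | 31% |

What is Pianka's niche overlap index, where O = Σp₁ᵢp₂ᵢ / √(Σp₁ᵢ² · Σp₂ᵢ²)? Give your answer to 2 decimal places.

Convert percentages to proportions (divide by 100).
Σ p₁ᵢp₂ᵢ = 0.0312 + 0.0006 + 0.0360 + 0.0190 + 0.1550 = 0.2418
Σp_1ᵢ² = 0.08² + 0.03² + 0.20² + 0.19² + 0.50² = 0.0064 + 0.0009 + 0.0400 + 0.0361 + 0.2500 = 0.3334
Σp_2ᵢ² = 0.39² + 0.02² + 0.18² + 0.10² + 0.31² = 0.1521 + 0.0004 + 0.0324 + 0.0100 + 0.0961 = 0.2910
O = 0.2418 / √(0.3334 × 0.2910) = 0.2418 / 0.31148 = 0.7763

0.78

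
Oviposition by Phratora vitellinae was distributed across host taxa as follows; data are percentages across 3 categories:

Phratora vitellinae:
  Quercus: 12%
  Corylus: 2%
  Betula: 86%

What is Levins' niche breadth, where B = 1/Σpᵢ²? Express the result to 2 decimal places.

Convert percentages to proportions (divide by 100).
Σpᵢ² = 0.12² + 0.02² + 0.86² = 0.0144 + 0.0004 + 0.7396 = 0.7544
B = 1 / 0.7544 = 1.3256

1.33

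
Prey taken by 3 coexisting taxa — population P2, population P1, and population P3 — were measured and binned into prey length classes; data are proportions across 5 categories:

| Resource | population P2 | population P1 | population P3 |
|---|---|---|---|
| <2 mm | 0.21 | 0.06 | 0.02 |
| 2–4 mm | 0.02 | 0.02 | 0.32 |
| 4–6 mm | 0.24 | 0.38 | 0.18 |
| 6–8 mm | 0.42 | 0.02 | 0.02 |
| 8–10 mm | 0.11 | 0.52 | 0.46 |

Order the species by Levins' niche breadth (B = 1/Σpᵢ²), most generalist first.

Σp_P2ᵢ² = 0.21² + 0.02² + 0.24² + 0.42² + 0.11² = 0.0441 + 0.0004 + 0.0576 + 0.1764 + 0.0121 = 0.2906
B_P2 = 1 / 0.2906 = 3.4412
Σp_P1ᵢ² = 0.06² + 0.02² + 0.38² + 0.02² + 0.52² = 0.0036 + 0.0004 + 0.1444 + 0.0004 + 0.2704 = 0.4192
B_P1 = 1 / 0.4192 = 2.3855
Σp_P3ᵢ² = 0.02² + 0.32² + 0.18² + 0.02² + 0.46² = 0.0004 + 0.1024 + 0.0324 + 0.0004 + 0.2116 = 0.3472
B_P3 = 1 / 0.3472 = 2.8802
Ranking by B (broadest → narrowest): population P2 (3.44) > population P3 (2.88) > population P1 (2.39)

population P2 > population P3 > population P1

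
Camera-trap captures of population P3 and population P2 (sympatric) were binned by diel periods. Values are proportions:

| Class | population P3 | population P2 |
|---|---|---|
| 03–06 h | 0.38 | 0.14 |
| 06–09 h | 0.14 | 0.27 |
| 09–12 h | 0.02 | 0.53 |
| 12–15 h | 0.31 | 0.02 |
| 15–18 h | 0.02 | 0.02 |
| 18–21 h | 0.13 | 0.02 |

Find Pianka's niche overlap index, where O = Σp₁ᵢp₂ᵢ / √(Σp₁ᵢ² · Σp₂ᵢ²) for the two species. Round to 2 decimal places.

Σ p₁ᵢp₂ᵢ = 0.0532 + 0.0378 + 0.0106 + 0.0062 + 0.0004 + 0.0026 = 0.1108
Σp_1ᵢ² = 0.38² + 0.14² + 0.02² + 0.31² + 0.02² + 0.13² = 0.1444 + 0.0196 + 0.0004 + 0.0961 + 0.0004 + 0.0169 = 0.2778
Σp_2ᵢ² = 0.14² + 0.27² + 0.53² + 0.02² + 0.02² + 0.02² = 0.0196 + 0.0729 + 0.2809 + 0.0004 + 0.0004 + 0.0004 = 0.3746
O = 0.1108 / √(0.2778 × 0.3746) = 0.1108 / 0.32259 = 0.3435

0.34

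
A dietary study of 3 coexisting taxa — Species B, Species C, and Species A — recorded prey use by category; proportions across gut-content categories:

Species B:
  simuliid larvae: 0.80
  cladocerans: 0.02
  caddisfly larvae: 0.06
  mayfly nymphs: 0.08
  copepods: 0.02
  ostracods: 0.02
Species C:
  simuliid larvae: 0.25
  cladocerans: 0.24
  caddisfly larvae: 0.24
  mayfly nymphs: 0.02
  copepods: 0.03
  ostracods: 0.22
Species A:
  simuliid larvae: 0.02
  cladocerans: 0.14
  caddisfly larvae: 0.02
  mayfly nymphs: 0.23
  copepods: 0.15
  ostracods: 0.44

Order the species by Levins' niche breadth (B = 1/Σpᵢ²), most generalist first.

Species C > Species A > Species B

Σp_Bᵢ² = 0.80² + 0.02² + 0.06² + 0.08² + 0.02² + 0.02² = 0.6400 + 0.0004 + 0.0036 + 0.0064 + 0.0004 + 0.0004 = 0.6512
B_B = 1 / 0.6512 = 1.5356
Σp_Cᵢ² = 0.25² + 0.24² + 0.24² + 0.02² + 0.03² + 0.22² = 0.0625 + 0.0576 + 0.0576 + 0.0004 + 0.0009 + 0.0484 = 0.2274
B_C = 1 / 0.2274 = 4.3975
Σp_Aᵢ² = 0.02² + 0.14² + 0.02² + 0.23² + 0.15² + 0.44² = 0.0004 + 0.0196 + 0.0004 + 0.0529 + 0.0225 + 0.1936 = 0.2894
B_A = 1 / 0.2894 = 3.4554
Ranking by B (broadest → narrowest): Species C (4.40) > Species A (3.46) > Species B (1.54)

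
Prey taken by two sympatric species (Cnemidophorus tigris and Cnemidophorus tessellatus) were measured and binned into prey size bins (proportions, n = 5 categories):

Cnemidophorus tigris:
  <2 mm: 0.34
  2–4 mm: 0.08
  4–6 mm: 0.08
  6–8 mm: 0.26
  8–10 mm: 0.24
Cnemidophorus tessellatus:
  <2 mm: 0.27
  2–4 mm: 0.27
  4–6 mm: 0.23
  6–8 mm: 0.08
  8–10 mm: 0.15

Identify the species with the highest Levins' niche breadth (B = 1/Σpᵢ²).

Cnemidophorus tessellatus

Σp_tigrᵢ² = 0.34² + 0.08² + 0.08² + 0.26² + 0.24² = 0.1156 + 0.0064 + 0.0064 + 0.0676 + 0.0576 = 0.2536
B_tigr = 1 / 0.2536 = 3.9432
Σp_tessᵢ² = 0.27² + 0.27² + 0.23² + 0.08² + 0.15² = 0.0729 + 0.0729 + 0.0529 + 0.0064 + 0.0225 = 0.2276
B_tess = 1 / 0.2276 = 4.3937
Highest B → broadest niche (most generalist): Cnemidophorus tessellatus (B = 4.39).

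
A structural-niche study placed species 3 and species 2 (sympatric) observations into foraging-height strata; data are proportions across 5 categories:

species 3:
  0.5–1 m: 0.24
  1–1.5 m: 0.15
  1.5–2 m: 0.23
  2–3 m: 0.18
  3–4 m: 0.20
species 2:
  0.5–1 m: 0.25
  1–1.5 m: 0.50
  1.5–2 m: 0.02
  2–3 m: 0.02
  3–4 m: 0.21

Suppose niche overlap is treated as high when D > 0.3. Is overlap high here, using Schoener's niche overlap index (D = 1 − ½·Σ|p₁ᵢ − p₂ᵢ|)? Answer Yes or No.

Σ|p₁ᵢ − p₂ᵢ| = 0.01 + 0.35 + 0.21 + 0.16 + 0.01 = 0.74
D = 1 − ½ × 0.74 = 1 − 0.370 = 0.6300
D = 0.6300 > 0.3 → Yes.

Yes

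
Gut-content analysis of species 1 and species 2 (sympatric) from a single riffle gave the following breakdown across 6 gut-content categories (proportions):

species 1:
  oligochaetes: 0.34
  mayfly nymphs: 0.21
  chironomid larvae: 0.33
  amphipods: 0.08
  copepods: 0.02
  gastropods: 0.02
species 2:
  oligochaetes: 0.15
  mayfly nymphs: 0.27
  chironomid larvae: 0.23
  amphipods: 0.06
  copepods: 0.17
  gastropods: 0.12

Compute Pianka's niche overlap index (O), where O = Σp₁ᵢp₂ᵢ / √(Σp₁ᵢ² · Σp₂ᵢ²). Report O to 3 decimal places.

0.837

Σ p₁ᵢp₂ᵢ = 0.0510 + 0.0567 + 0.0759 + 0.0048 + 0.0034 + 0.0024 = 0.1942
Σp_1ᵢ² = 0.34² + 0.21² + 0.33² + 0.08² + 0.02² + 0.02² = 0.1156 + 0.0441 + 0.1089 + 0.0064 + 0.0004 + 0.0004 = 0.2758
Σp_2ᵢ² = 0.15² + 0.27² + 0.23² + 0.06² + 0.17² + 0.12² = 0.0225 + 0.0729 + 0.0529 + 0.0036 + 0.0289 + 0.0144 = 0.1952
O = 0.1942 / √(0.2758 × 0.1952) = 0.1942 / 0.232026 = 0.83698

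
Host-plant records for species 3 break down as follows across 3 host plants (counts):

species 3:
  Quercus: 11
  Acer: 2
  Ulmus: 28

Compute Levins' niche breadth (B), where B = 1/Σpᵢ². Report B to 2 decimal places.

Proportions for species 3 (n=41): 11/41=0.2683, 2/41=0.0488, 28/41=0.6829
Σpᵢ² = 0.2683² + 0.0488² + 0.6829² = 0.071985 + 0.002381 + 0.466352 = 0.540718
B = 1 / 0.540718 = 1.8494

1.85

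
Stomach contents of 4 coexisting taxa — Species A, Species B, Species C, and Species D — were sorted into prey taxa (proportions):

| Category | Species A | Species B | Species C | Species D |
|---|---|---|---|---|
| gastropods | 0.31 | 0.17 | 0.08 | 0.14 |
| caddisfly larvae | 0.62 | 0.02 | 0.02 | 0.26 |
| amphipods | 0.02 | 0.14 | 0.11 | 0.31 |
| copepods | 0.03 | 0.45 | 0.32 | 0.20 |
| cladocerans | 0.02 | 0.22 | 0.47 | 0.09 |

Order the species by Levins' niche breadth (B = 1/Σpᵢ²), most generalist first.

Σp_Aᵢ² = 0.31² + 0.62² + 0.02² + 0.03² + 0.02² = 0.0961 + 0.3844 + 0.0004 + 0.0009 + 0.0004 = 0.4822
B_A = 1 / 0.4822 = 2.0738
Σp_Bᵢ² = 0.17² + 0.02² + 0.14² + 0.45² + 0.22² = 0.0289 + 0.0004 + 0.0196 + 0.2025 + 0.0484 = 0.2998
B_B = 1 / 0.2998 = 3.3356
Σp_Cᵢ² = 0.08² + 0.02² + 0.11² + 0.32² + 0.47² = 0.0064 + 0.0004 + 0.0121 + 0.1024 + 0.2209 = 0.3422
B_C = 1 / 0.3422 = 2.9223
Σp_Dᵢ² = 0.14² + 0.26² + 0.31² + 0.20² + 0.09² = 0.0196 + 0.0676 + 0.0961 + 0.0400 + 0.0081 = 0.2314
B_D = 1 / 0.2314 = 4.3215
Ranking by B (broadest → narrowest): Species D (4.32) > Species B (3.34) > Species C (2.92) > Species A (2.07)

Species D > Species B > Species C > Species A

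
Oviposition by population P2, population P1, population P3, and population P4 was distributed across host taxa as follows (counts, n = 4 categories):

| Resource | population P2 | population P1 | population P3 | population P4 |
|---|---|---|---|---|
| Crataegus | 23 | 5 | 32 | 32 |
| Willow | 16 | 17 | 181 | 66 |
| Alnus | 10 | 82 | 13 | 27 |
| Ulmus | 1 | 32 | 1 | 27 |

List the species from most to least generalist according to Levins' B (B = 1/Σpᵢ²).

Proportions for population P2 (n=50): 23/50=0.4600, 16/50=0.3200, 10/50=0.2000, 1/50=0.0200
Proportions for population P1 (n=136): 5/136=0.0368, 17/136=0.1250, 82/136=0.6029, 32/136=0.2353
Proportions for population P3 (n=227): 32/227=0.1410, 181/227=0.7974, 13/227=0.0573, 1/227=0.0044
Proportions for population P4 (n=152): 32/152=0.2105, 66/152=0.4342, 27/152=0.1776, 27/152=0.1776
Σp_P2ᵢ² = 0.4600² + 0.3200² + 0.2000² + 0.0200² = 0.211600 + 0.102400 + 0.040000 + 0.000400 = 0.354400
B_P2 = 1 / 0.354400 = 2.8217
Σp_P1ᵢ² = 0.0368² + 0.1250² + 0.6029² + 0.2353² = 0.001354 + 0.015625 + 0.363488 + 0.055366 = 0.435833
B_P1 = 1 / 0.435833 = 2.2945
Σp_P3ᵢ² = 0.1410² + 0.7974² + 0.0573² + 0.0044² = 0.019881 + 0.635847 + 0.003283 + 0.000019 = 0.659030
B_P3 = 1 / 0.659030 = 1.5174
Σp_P4ᵢ² = 0.2105² + 0.4342² + 0.1776² + 0.1776² = 0.044310 + 0.188530 + 0.031542 + 0.031542 = 0.295924
B_P4 = 1 / 0.295924 = 3.3792
Ranking by B (broadest → narrowest): population P4 (3.38) > population P2 (2.82) > population P1 (2.29) > population P3 (1.52)

population P4 > population P2 > population P1 > population P3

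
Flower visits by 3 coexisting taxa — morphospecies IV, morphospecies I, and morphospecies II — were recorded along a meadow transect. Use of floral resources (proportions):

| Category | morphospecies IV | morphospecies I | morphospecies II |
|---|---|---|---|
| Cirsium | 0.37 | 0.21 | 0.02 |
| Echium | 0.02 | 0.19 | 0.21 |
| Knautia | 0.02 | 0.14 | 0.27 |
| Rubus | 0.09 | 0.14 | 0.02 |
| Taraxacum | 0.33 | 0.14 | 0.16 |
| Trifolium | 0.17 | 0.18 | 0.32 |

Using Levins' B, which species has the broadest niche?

morphospecies I

Σp_IVᵢ² = 0.37² + 0.02² + 0.02² + 0.09² + 0.33² + 0.17² = 0.1369 + 0.0004 + 0.0004 + 0.0081 + 0.1089 + 0.0289 = 0.2836
B_IV = 1 / 0.2836 = 3.5261
Σp_Iᵢ² = 0.21² + 0.19² + 0.14² + 0.14² + 0.14² + 0.18² = 0.0441 + 0.0361 + 0.0196 + 0.0196 + 0.0196 + 0.0324 = 0.1714
B_I = 1 / 0.1714 = 5.8343
Σp_IIᵢ² = 0.02² + 0.21² + 0.27² + 0.02² + 0.16² + 0.32² = 0.0004 + 0.0441 + 0.0729 + 0.0004 + 0.0256 + 0.1024 = 0.2458
B_II = 1 / 0.2458 = 4.0683
Highest B → broadest niche (most generalist): morphospecies I (B = 5.83).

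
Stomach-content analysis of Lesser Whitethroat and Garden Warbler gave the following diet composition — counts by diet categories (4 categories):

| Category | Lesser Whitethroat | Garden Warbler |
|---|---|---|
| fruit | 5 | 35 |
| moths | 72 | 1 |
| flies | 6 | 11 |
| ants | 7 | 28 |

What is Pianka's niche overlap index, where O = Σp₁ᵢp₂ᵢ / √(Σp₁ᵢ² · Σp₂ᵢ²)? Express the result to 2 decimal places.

Proportions for Lesser Whitethroat (n=90): 5/90=0.0556, 72/90=0.8000, 6/90=0.0667, 7/90=0.0778
Proportions for Garden Warbler (n=75): 35/75=0.4667, 1/75=0.0133, 11/75=0.1467, 28/75=0.3733
Σ p₁ᵢp₂ᵢ = 0.025949 + 0.010640 + 0.009785 + 0.029043 = 0.075417
Σp_1ᵢ² = 0.0556² + 0.8000² + 0.0667² + 0.0778² = 0.003091 + 0.640000 + 0.004449 + 0.006053 = 0.653593
Σp_2ᵢ² = 0.4667² + 0.0133² + 0.1467² + 0.3733² = 0.217809 + 0.000177 + 0.021521 + 0.139353 = 0.378860
O = 0.075417 / √(0.653593 × 0.378860) = 0.075417 / 0.4976146 = 0.1516

0.15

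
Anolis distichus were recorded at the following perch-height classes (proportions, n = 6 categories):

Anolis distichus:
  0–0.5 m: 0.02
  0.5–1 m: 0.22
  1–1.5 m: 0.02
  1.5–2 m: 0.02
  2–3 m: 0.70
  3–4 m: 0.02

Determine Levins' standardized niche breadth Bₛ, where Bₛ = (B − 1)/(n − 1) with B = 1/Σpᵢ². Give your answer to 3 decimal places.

0.170

Σpᵢ² = 0.02² + 0.22² + 0.02² + 0.02² + 0.70² + 0.02² = 0.0004 + 0.0484 + 0.0004 + 0.0004 + 0.4900 + 0.0004 = 0.5400
B = 1 / 0.5400 = 1.85185
Bₛ = (B − 1)/(n − 1) = (1.85185 − 1)/(6 − 1) = 0.85185/5 = 0.17037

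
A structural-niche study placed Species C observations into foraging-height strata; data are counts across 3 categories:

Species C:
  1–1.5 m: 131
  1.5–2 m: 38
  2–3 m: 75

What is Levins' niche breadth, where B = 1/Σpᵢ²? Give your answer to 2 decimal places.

Proportions for Species C (n=244): 131/244=0.5369, 38/244=0.1557, 75/244=0.3074
Σpᵢ² = 0.5369² + 0.1557² + 0.3074² = 0.288262 + 0.024242 + 0.094495 = 0.406999
B = 1 / 0.406999 = 2.4570

2.46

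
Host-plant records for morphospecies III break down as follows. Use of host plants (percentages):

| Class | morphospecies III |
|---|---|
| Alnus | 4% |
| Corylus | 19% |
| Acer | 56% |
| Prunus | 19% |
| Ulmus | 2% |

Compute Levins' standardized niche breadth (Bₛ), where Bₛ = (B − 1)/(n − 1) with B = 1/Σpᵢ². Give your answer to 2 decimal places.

0.39

Convert percentages to proportions (divide by 100).
Σpᵢ² = 0.04² + 0.19² + 0.56² + 0.19² + 0.02² = 0.0016 + 0.0361 + 0.3136 + 0.0361 + 0.0004 = 0.3878
B = 1 / 0.3878 = 2.5786
Bₛ = (B − 1)/(n − 1) = (2.5786 − 1)/(5 − 1) = 1.5786/4 = 0.3947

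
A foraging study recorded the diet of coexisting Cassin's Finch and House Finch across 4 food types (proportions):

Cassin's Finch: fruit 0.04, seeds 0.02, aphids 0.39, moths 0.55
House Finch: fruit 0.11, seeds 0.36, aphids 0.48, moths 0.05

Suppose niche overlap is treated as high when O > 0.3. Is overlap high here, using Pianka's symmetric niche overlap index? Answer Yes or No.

Σ p₁ᵢp₂ᵢ = 0.0044 + 0.0072 + 0.1872 + 0.0275 = 0.2263
Σp_1ᵢ² = 0.04² + 0.02² + 0.39² + 0.55² = 0.0016 + 0.0004 + 0.1521 + 0.3025 = 0.4566
Σp_2ᵢ² = 0.11² + 0.36² + 0.48² + 0.05² = 0.0121 + 0.1296 + 0.2304 + 0.0025 = 0.3746
O = 0.2263 / √(0.4566 × 0.3746) = 0.2263 / 0.41357 = 0.5472
O = 0.5472 > 0.3 → Yes.

Yes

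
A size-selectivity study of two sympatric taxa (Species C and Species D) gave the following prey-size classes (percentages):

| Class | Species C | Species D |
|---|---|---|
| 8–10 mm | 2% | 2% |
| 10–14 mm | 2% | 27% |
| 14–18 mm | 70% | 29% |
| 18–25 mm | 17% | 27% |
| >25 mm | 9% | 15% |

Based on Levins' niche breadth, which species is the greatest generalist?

Convert percentages to proportions (divide by 100).
Σp_Cᵢ² = 0.02² + 0.02² + 0.70² + 0.17² + 0.09² = 0.0004 + 0.0004 + 0.4900 + 0.0289 + 0.0081 = 0.5278
B_C = 1 / 0.5278 = 1.8947
Σp_Dᵢ² = 0.02² + 0.27² + 0.29² + 0.27² + 0.15² = 0.0004 + 0.0729 + 0.0841 + 0.0729 + 0.0225 = 0.2528
B_D = 1 / 0.2528 = 3.9557
Highest B → broadest niche (most generalist): Species D (B = 3.96).

Species D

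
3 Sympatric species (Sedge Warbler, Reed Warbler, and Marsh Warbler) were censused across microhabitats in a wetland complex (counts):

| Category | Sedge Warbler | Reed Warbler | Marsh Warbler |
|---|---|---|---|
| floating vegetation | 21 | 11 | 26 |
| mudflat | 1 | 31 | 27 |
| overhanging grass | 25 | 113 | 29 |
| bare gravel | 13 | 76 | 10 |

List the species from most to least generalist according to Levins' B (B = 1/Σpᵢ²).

Proportions for Sedge Warbler (n=60): 21/60=0.3500, 1/60=0.0167, 25/60=0.4167, 13/60=0.2167
Proportions for Reed Warbler (n=231): 11/231=0.0476, 31/231=0.1342, 113/231=0.4892, 76/231=0.3290
Proportions for Marsh Warbler (n=92): 26/92=0.2826, 27/92=0.2935, 29/92=0.3152, 10/92=0.1087
Σp_Sedgᵢ² = 0.3500² + 0.0167² + 0.4167² + 0.2167² = 0.122500 + 0.000279 + 0.173639 + 0.046959 = 0.343377
B_Sedg = 1 / 0.343377 = 2.9123
Σp_Reedᵢ² = 0.0476² + 0.1342² + 0.4892² + 0.3290² = 0.002266 + 0.018010 + 0.239317 + 0.108241 = 0.367834
B_Reed = 1 / 0.367834 = 2.7186
Σp_Marsᵢ² = 0.2826² + 0.2935² + 0.3152² + 0.1087² = 0.079863 + 0.086142 + 0.099351 + 0.011816 = 0.277172
B_Mars = 1 / 0.277172 = 3.6079
Ranking by B (broadest → narrowest): Marsh Warbler (3.61) > Sedge Warbler (2.91) > Reed Warbler (2.72)

Marsh Warbler > Sedge Warbler > Reed Warbler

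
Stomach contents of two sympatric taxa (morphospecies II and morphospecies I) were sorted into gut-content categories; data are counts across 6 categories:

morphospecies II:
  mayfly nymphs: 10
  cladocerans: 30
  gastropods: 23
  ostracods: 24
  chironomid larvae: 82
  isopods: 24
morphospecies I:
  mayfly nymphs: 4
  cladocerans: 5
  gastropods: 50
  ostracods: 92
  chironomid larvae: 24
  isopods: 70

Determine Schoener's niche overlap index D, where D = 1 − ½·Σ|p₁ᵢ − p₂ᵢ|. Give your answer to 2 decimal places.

Proportions for morphospecies II (n=193): 10/193=0.0518, 30/193=0.1554, 23/193=0.1192, 24/193=0.1244, 82/193=0.4249, 24/193=0.1244
Proportions for morphospecies I (n=245): 4/245=0.0163, 5/245=0.0204, 50/245=0.2041, 92/245=0.3755, 24/245=0.0980, 70/245=0.2857
Σ|p₁ᵢ − p₂ᵢ| = 0.0355 + 0.1350 + 0.0849 + 0.2511 + 0.3269 + 0.1613 = 0.9947
D = 1 − ½ × 0.9947 = 1 − 0.49735 = 0.50265

0.50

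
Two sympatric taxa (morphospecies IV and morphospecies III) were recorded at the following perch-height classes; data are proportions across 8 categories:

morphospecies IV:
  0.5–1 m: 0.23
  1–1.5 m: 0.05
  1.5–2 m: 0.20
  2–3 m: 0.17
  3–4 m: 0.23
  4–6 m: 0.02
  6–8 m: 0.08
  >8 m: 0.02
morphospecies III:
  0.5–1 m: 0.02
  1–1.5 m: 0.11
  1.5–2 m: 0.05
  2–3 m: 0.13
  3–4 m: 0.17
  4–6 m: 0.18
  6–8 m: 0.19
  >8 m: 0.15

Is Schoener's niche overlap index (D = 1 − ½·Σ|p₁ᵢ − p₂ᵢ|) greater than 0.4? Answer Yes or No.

Yes

Σ|p₁ᵢ − p₂ᵢ| = 0.21 + 0.06 + 0.15 + 0.04 + 0.06 + 0.16 + 0.11 + 0.13 = 0.92
D = 1 − ½ × 0.92 = 1 − 0.460 = 0.5400
D = 0.5400 > 0.4 → Yes.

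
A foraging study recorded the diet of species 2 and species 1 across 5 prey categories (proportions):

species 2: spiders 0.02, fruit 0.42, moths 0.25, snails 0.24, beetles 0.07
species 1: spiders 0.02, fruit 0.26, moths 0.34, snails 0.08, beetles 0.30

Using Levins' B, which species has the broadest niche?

species 1

Σp_2ᵢ² = 0.02² + 0.42² + 0.25² + 0.24² + 0.07² = 0.0004 + 0.1764 + 0.0625 + 0.0576 + 0.0049 = 0.3018
B_2 = 1 / 0.3018 = 3.3135
Σp_1ᵢ² = 0.02² + 0.26² + 0.34² + 0.08² + 0.30² = 0.0004 + 0.0676 + 0.1156 + 0.0064 + 0.0900 = 0.2800
B_1 = 1 / 0.2800 = 3.5714
Highest B → broadest niche (most generalist): species 1 (B = 3.57).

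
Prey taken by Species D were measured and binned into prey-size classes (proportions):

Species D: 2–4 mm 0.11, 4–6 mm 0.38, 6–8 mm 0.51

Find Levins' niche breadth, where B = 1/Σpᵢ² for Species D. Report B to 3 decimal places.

Σpᵢ² = 0.11² + 0.38² + 0.51² = 0.0121 + 0.1444 + 0.2601 = 0.4166
B = 1 / 0.4166 = 2.40038

2.400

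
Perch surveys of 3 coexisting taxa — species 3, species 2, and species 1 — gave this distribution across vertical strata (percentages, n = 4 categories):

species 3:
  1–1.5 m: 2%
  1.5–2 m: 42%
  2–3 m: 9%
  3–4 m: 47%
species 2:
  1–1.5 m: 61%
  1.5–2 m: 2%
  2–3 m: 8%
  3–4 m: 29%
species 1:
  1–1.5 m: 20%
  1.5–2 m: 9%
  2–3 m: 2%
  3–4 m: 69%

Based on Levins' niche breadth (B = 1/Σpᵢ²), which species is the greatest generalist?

Convert percentages to proportions (divide by 100).
Σp_3ᵢ² = 0.02² + 0.42² + 0.09² + 0.47² = 0.0004 + 0.1764 + 0.0081 + 0.2209 = 0.4058
B_3 = 1 / 0.4058 = 2.4643
Σp_2ᵢ² = 0.61² + 0.02² + 0.08² + 0.29² = 0.3721 + 0.0004 + 0.0064 + 0.0841 = 0.4630
B_2 = 1 / 0.4630 = 2.1598
Σp_1ᵢ² = 0.20² + 0.09² + 0.02² + 0.69² = 0.0400 + 0.0081 + 0.0004 + 0.4761 = 0.5246
B_1 = 1 / 0.5246 = 1.9062
Highest B → broadest niche (most generalist): species 3 (B = 2.46).

species 3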